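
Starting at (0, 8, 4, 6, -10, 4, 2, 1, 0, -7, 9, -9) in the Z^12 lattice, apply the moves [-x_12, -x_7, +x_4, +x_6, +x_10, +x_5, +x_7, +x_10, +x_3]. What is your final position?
(0, 8, 5, 7, -9, 5, 2, 1, 0, -5, 9, -10)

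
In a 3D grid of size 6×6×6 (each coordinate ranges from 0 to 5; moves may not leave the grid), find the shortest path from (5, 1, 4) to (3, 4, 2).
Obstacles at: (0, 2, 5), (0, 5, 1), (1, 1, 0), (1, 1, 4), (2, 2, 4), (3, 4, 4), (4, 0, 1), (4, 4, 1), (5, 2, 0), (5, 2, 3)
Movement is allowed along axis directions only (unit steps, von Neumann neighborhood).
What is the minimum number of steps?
7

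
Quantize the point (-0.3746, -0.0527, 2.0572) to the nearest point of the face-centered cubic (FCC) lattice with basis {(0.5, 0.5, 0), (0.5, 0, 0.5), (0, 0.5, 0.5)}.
(0, 0, 2)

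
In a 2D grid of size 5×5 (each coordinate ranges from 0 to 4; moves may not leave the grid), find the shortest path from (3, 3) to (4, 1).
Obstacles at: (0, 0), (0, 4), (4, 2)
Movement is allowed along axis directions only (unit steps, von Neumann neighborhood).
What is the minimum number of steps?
3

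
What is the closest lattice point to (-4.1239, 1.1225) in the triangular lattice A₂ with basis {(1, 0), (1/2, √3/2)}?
(-4.5, 0.866)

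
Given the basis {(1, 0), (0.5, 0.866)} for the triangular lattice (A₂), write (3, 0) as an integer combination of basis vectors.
3b₁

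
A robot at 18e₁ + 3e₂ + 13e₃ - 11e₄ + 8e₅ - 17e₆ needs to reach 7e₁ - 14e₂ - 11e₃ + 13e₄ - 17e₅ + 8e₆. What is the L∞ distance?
25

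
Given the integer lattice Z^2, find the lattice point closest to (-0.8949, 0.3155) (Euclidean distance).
(-1, 0)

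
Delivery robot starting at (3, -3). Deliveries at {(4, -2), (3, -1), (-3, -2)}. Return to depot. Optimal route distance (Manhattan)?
18
(one optimal route: (3, -3) → (4, -2) → (3, -1) → (-3, -2) → (3, -3))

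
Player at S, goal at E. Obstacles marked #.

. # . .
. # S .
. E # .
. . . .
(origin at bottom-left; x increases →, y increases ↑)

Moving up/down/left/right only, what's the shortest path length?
6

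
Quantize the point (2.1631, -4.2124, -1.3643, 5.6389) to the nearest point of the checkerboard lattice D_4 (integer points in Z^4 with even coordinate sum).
(2, -4, -2, 6)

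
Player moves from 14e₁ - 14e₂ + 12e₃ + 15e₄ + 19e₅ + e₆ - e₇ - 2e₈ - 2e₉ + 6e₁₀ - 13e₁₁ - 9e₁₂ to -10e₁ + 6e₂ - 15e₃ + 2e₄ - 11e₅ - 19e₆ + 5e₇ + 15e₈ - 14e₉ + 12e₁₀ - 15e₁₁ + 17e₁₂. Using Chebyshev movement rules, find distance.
30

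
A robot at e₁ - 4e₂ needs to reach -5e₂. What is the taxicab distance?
2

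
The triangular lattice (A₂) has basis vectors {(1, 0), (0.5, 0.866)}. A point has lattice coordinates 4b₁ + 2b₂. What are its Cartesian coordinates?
(5, 1.732)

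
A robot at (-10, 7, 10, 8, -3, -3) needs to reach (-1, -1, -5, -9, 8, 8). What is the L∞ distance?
17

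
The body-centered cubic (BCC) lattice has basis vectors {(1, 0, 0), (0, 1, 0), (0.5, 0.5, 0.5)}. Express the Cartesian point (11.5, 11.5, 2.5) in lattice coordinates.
9b₁ + 9b₂ + 5b₃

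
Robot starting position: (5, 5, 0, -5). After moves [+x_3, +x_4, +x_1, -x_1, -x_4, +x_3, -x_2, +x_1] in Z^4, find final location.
(6, 4, 2, -5)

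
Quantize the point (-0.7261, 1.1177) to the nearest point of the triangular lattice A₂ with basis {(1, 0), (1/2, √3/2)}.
(-0.5, 0.866)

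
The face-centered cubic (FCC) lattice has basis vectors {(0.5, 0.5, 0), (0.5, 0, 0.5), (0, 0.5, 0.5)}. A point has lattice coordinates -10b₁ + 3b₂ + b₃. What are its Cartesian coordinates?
(-3.5, -4.5, 2)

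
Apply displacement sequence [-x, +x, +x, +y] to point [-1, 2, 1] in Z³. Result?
(0, 3, 1)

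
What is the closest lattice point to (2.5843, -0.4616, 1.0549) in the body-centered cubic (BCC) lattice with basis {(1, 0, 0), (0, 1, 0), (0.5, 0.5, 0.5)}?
(2.5, -0.5, 1.5)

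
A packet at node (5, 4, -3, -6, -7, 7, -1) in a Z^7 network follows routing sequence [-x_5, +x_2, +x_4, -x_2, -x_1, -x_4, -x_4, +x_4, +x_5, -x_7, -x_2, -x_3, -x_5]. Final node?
(4, 3, -4, -6, -8, 7, -2)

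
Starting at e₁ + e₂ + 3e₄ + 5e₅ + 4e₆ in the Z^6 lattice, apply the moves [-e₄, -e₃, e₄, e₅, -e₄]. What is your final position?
(1, 1, -1, 2, 6, 4)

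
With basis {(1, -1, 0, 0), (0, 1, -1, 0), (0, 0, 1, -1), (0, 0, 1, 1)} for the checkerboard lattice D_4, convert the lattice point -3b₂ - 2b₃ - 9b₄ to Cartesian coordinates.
(0, -3, -8, -7)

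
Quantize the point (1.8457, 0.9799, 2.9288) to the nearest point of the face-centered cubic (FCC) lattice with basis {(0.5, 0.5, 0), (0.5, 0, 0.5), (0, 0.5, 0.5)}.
(2, 1, 3)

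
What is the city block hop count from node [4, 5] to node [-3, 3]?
9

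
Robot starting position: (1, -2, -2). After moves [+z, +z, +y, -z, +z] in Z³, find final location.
(1, -1, 0)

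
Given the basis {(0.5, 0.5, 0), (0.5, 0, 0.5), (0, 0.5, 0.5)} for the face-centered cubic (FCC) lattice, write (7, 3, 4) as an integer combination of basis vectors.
6b₁ + 8b₂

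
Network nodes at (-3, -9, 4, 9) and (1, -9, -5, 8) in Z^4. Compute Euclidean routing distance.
9.89949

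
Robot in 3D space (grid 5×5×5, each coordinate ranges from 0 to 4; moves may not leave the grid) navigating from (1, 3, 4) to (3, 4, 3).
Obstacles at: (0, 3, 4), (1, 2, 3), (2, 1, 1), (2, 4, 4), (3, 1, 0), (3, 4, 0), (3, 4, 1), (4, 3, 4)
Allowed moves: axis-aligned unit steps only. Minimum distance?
4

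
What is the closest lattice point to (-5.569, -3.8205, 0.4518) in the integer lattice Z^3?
(-6, -4, 0)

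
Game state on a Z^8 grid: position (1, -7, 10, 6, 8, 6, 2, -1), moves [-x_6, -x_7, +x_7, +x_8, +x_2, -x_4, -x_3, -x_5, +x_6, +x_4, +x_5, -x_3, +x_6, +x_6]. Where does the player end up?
(1, -6, 8, 6, 8, 8, 2, 0)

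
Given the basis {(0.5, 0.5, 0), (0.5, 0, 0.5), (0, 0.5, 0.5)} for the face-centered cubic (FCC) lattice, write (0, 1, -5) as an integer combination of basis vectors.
6b₁ - 6b₂ - 4b₃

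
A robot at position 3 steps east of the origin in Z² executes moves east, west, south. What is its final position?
(3, -1)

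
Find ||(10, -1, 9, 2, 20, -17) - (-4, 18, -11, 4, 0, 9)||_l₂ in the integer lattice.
45.1331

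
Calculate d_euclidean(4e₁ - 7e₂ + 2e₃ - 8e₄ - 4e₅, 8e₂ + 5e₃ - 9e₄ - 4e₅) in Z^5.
15.843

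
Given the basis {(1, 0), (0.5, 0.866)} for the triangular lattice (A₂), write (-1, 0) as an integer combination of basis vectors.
-b₁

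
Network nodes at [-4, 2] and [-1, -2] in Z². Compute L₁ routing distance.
7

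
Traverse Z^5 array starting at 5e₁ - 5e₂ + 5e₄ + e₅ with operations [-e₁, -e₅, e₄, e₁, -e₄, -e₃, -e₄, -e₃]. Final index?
(5, -5, -2, 4, 0)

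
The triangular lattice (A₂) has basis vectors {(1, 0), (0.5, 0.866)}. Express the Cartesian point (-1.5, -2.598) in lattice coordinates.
-3b₂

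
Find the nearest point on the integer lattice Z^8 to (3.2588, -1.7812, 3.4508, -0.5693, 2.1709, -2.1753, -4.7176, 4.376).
(3, -2, 3, -1, 2, -2, -5, 4)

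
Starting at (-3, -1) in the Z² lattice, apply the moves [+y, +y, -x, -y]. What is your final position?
(-4, 0)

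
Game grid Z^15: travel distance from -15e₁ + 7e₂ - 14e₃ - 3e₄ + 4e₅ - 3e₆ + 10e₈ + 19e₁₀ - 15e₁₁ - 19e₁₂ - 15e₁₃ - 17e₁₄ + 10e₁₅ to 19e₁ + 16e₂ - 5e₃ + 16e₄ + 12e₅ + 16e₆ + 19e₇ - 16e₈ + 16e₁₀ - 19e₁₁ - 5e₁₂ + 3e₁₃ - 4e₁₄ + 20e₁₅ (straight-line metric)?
62.8888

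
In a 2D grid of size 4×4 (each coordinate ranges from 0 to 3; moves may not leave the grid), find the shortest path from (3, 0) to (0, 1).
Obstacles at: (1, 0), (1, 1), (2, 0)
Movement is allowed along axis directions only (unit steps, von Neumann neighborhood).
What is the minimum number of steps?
6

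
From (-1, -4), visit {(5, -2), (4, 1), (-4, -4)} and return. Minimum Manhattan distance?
28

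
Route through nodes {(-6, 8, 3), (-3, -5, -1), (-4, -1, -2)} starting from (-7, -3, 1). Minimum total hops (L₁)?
30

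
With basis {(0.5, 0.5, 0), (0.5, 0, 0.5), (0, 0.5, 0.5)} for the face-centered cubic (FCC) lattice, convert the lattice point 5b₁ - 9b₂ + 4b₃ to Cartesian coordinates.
(-2, 4.5, -2.5)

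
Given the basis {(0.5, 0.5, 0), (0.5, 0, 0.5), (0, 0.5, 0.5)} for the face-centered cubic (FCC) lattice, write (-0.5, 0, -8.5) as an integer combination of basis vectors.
8b₁ - 9b₂ - 8b₃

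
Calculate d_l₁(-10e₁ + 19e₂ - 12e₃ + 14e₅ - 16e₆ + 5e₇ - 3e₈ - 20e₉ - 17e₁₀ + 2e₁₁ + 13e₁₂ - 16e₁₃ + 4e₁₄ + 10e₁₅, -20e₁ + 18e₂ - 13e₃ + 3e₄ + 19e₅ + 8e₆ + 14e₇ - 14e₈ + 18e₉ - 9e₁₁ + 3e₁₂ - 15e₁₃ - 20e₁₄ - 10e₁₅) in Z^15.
185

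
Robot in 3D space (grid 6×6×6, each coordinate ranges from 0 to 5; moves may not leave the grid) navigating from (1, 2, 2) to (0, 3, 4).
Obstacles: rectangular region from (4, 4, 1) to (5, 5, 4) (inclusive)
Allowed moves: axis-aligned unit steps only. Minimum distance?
4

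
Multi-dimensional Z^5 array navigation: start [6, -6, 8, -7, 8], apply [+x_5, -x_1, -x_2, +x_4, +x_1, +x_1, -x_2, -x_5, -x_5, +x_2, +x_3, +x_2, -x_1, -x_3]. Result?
(6, -6, 8, -6, 7)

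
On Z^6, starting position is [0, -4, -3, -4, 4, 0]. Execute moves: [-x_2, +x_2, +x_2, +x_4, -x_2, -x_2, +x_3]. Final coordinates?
(0, -5, -2, -3, 4, 0)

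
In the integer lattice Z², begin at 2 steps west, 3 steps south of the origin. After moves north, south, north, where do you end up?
(-2, -2)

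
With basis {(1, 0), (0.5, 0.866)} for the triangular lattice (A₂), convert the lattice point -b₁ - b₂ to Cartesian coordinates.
(-1.5, -0.866)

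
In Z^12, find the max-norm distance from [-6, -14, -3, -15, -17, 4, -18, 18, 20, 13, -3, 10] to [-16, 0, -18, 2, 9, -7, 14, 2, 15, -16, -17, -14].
32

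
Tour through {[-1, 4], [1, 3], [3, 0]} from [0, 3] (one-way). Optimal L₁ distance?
10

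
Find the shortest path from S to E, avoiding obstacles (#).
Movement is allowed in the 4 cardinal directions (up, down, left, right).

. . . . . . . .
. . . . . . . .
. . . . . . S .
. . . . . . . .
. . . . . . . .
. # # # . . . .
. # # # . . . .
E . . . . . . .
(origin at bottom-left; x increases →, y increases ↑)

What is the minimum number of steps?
11
(one shortest path: (6, 5) → (5, 5) → (4, 5) → (3, 5) → (2, 5) → (1, 5) → (0, 5) → (0, 4) → (0, 3) → (0, 2) → (0, 1) → (0, 0))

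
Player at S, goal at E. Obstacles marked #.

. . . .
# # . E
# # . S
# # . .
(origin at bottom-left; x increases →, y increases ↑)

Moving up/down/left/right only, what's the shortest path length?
1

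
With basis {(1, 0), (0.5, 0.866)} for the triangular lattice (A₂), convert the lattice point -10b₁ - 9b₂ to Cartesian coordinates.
(-14.5, -7.794)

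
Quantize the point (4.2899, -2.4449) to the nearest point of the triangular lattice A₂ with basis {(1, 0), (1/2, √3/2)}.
(4.5, -2.598)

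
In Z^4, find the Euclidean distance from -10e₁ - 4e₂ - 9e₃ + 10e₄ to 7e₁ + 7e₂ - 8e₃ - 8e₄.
27.1109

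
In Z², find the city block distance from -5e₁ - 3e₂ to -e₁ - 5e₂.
6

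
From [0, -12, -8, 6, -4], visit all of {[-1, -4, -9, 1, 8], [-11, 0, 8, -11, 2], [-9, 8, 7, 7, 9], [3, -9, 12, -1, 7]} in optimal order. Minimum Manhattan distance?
138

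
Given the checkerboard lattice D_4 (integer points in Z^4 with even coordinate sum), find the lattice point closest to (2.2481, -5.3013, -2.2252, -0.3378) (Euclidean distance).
(2, -5, -2, -1)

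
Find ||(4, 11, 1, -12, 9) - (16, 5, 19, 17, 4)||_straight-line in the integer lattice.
37.0135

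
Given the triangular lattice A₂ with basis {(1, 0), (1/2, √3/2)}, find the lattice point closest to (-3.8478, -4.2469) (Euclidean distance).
(-3.5, -4.33)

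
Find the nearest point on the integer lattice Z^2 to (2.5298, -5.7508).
(3, -6)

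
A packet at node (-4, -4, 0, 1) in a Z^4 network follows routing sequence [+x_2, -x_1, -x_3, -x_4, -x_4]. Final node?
(-5, -3, -1, -1)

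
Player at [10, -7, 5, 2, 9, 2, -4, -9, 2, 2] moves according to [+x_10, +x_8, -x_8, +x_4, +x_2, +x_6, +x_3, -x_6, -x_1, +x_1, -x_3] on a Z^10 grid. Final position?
(10, -6, 5, 3, 9, 2, -4, -9, 2, 3)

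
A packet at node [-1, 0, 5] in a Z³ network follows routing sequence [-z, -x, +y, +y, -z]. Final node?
(-2, 2, 3)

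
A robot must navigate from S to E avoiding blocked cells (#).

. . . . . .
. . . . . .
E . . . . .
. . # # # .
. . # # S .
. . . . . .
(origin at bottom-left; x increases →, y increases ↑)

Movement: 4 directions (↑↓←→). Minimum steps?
8
(one shortest path: (4, 1) → (5, 1) → (5, 2) → (5, 3) → (4, 3) → (3, 3) → (2, 3) → (1, 3) → (0, 3))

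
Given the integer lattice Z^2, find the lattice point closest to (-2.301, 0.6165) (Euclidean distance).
(-2, 1)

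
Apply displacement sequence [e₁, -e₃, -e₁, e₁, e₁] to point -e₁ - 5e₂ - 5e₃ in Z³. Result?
(1, -5, -6)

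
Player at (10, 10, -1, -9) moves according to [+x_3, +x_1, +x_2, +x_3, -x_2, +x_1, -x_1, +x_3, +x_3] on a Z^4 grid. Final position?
(11, 10, 3, -9)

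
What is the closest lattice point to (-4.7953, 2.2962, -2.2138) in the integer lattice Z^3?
(-5, 2, -2)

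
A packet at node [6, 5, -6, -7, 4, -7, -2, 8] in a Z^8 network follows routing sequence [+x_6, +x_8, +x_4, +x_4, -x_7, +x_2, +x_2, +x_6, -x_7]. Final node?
(6, 7, -6, -5, 4, -5, -4, 9)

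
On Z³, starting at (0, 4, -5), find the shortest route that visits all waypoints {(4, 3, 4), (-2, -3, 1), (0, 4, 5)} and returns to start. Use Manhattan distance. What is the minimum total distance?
46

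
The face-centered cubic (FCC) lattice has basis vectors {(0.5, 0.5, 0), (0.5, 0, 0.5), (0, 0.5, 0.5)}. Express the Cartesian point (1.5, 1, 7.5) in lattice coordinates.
-5b₁ + 8b₂ + 7b₃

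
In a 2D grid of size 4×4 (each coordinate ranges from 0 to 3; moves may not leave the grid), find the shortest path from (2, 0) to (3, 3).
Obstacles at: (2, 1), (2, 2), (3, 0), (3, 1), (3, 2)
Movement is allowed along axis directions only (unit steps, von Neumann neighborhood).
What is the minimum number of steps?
6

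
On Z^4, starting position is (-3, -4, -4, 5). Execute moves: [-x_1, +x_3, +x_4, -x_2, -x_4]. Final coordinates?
(-4, -5, -3, 5)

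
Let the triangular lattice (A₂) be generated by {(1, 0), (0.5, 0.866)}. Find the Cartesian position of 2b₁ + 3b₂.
(3.5, 2.598)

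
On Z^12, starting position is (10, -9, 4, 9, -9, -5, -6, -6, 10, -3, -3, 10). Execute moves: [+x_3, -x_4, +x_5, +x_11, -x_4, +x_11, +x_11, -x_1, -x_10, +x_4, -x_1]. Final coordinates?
(8, -9, 5, 8, -8, -5, -6, -6, 10, -4, 0, 10)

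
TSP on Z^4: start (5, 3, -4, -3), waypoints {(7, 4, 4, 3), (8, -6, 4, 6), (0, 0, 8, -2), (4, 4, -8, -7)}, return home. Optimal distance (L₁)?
96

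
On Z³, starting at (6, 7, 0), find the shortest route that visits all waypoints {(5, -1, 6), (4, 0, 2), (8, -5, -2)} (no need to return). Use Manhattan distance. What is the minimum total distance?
32
(one optimal route: (6, 7, 0) → (4, 0, 2) → (5, -1, 6) → (8, -5, -2))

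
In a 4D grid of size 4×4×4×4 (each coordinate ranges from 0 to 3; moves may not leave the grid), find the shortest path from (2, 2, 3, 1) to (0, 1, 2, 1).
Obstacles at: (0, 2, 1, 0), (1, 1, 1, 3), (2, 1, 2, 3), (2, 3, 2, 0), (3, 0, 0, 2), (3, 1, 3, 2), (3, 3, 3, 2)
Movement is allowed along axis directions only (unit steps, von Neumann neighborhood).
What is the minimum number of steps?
4
(one shortest path: (2, 2, 3, 1) → (1, 2, 3, 1) → (0, 2, 3, 1) → (0, 1, 3, 1) → (0, 1, 2, 1))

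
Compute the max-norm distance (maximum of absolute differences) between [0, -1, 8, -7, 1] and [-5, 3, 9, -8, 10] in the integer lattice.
9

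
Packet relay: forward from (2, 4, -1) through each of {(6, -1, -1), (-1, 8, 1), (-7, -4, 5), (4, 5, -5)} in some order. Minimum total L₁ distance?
57
(one optimal route: (2, 4, -1) → (6, -1, -1) → (4, 5, -5) → (-1, 8, 1) → (-7, -4, 5))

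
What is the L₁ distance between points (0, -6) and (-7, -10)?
11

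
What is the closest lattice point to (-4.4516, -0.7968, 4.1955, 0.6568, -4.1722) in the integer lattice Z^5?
(-4, -1, 4, 1, -4)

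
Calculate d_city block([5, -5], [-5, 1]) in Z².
16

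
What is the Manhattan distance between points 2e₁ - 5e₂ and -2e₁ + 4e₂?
13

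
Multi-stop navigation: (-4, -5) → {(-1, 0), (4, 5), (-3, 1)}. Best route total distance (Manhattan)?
20
(one optimal route: (-4, -5) → (-3, 1) → (-1, 0) → (4, 5))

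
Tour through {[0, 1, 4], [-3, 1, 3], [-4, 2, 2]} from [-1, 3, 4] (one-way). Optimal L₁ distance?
10
(one optimal route: (-1, 3, 4) → (0, 1, 4) → (-3, 1, 3) → (-4, 2, 2))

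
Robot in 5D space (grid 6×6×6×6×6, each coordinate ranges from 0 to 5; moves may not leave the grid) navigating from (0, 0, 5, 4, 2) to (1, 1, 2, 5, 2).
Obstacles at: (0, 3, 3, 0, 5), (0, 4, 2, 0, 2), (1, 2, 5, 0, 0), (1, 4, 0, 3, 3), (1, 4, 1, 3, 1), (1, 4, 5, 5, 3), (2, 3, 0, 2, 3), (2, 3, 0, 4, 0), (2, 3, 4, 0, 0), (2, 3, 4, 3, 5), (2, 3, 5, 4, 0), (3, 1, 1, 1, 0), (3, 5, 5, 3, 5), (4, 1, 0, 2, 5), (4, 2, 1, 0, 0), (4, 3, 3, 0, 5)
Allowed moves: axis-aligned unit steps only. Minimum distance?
6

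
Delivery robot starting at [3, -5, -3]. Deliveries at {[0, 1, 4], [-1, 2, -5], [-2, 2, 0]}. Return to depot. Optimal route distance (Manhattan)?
42
(one optimal route: (3, -5, -3) → (0, 1, 4) → (-2, 2, 0) → (-1, 2, -5) → (3, -5, -3))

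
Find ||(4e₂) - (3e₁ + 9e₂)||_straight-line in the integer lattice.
5.83095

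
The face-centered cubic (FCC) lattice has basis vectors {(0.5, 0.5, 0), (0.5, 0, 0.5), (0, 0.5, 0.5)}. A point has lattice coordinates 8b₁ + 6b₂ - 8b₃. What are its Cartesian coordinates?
(7, 0, -1)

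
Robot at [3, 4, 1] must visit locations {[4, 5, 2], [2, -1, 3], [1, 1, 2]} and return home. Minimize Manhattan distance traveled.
22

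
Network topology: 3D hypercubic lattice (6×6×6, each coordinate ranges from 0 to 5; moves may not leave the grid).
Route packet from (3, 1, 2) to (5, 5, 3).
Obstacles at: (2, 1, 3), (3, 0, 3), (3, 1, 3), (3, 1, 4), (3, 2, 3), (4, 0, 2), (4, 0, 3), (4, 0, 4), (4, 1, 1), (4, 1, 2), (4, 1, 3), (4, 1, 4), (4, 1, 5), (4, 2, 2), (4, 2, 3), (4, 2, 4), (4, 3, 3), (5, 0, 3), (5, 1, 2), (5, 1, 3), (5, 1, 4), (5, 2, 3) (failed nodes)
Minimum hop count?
7
(one shortest path: (3, 1, 2) → (3, 2, 2) → (3, 3, 2) → (4, 3, 2) → (5, 3, 2) → (5, 4, 2) → (5, 5, 2) → (5, 5, 3))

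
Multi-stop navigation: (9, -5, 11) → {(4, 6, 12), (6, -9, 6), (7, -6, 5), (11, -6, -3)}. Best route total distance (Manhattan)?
57
(one optimal route: (9, -5, 11) → (4, 6, 12) → (6, -9, 6) → (7, -6, 5) → (11, -6, -3))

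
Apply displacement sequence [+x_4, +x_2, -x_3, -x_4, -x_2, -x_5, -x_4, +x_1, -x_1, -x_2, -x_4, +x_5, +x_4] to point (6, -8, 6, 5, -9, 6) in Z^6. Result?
(6, -9, 5, 4, -9, 6)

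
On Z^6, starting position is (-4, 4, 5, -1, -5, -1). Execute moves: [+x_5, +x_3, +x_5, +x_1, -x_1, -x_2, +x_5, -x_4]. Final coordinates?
(-4, 3, 6, -2, -2, -1)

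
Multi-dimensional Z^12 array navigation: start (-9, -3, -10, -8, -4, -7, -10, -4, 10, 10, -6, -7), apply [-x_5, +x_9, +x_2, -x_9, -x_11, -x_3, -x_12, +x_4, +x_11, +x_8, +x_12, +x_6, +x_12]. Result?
(-9, -2, -11, -7, -5, -6, -10, -3, 10, 10, -6, -6)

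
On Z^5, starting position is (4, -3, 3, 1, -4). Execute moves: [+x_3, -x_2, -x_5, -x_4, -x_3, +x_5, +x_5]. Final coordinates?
(4, -4, 3, 0, -3)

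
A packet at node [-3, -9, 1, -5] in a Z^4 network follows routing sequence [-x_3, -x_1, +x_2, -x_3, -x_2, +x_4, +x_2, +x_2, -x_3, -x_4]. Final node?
(-4, -7, -2, -5)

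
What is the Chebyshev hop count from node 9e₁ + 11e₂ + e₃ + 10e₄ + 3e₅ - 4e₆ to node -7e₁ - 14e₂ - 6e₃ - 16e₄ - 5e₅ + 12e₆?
26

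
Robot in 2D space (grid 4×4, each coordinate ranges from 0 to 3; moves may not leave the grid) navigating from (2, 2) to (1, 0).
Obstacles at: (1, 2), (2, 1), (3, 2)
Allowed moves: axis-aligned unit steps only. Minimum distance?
7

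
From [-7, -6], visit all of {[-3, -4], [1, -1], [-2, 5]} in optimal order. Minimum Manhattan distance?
22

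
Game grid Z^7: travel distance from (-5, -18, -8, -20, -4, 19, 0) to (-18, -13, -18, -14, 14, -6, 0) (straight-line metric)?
35.7631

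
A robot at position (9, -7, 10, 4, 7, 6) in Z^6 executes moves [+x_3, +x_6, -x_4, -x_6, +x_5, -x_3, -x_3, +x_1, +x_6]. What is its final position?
(10, -7, 9, 3, 8, 7)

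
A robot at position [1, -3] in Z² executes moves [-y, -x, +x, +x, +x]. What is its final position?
(3, -4)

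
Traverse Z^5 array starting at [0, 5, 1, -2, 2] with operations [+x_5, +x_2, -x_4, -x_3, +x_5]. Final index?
(0, 6, 0, -3, 4)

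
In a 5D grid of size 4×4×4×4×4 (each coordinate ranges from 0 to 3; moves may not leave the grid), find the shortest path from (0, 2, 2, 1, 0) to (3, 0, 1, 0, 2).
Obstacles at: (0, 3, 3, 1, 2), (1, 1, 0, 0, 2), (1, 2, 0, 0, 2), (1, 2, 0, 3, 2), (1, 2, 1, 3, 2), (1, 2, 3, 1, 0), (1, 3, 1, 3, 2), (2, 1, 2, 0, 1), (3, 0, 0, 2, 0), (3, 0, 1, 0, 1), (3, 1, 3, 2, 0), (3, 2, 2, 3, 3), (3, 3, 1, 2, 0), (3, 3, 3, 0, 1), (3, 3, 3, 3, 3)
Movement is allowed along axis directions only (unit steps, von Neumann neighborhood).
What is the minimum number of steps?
9
(one shortest path: (0, 2, 2, 1, 0) → (1, 2, 2, 1, 0) → (2, 2, 2, 1, 0) → (3, 2, 2, 1, 0) → (3, 1, 2, 1, 0) → (3, 0, 2, 1, 0) → (3, 0, 1, 1, 0) → (3, 0, 1, 1, 1) → (3, 0, 1, 1, 2) → (3, 0, 1, 0, 2))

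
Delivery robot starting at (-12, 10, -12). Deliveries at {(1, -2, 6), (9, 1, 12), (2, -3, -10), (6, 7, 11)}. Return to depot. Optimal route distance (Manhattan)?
118
(one optimal route: (-12, 10, -12) → (2, -3, -10) → (1, -2, 6) → (9, 1, 12) → (6, 7, 11) → (-12, 10, -12))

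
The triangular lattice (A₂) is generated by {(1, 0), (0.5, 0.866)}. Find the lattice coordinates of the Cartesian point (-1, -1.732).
-2b₂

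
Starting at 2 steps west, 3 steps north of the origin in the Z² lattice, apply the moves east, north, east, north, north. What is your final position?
(0, 6)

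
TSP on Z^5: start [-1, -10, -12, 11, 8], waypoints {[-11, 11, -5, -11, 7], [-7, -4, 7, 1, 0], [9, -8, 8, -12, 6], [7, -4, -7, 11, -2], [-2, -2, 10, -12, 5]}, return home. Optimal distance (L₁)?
230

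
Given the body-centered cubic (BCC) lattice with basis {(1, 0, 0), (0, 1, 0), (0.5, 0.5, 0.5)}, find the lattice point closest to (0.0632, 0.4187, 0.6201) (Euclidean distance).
(0.5, 0.5, 0.5)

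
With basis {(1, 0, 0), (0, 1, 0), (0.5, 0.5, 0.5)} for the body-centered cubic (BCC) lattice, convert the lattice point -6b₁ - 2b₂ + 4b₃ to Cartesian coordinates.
(-4, 0, 2)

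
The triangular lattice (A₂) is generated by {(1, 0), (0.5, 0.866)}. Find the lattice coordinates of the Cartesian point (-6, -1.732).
-5b₁ - 2b₂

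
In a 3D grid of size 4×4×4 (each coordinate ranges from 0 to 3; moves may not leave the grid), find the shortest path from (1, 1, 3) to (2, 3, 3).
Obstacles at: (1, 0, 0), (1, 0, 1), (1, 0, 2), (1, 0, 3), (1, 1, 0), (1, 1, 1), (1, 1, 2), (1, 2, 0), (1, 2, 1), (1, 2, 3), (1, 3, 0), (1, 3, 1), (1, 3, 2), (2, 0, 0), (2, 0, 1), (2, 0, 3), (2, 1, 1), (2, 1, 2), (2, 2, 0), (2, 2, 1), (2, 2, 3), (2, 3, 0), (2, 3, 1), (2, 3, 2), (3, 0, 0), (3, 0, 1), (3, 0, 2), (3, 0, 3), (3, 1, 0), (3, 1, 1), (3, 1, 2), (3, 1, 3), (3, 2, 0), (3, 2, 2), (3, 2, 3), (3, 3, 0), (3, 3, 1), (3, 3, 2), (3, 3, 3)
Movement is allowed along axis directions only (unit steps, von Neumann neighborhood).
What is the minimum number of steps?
5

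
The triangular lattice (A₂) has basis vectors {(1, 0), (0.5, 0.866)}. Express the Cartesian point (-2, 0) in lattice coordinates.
-2b₁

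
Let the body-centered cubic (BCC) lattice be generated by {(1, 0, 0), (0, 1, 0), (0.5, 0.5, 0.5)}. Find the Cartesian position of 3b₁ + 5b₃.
(5.5, 2.5, 2.5)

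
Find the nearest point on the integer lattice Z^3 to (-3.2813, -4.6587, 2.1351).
(-3, -5, 2)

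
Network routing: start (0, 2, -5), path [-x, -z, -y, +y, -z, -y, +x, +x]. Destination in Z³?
(1, 1, -7)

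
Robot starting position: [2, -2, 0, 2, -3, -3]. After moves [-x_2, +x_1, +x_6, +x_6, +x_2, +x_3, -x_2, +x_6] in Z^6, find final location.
(3, -3, 1, 2, -3, 0)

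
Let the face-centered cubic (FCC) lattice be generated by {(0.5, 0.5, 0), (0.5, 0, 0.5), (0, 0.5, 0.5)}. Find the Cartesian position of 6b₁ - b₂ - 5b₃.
(2.5, 0.5, -3)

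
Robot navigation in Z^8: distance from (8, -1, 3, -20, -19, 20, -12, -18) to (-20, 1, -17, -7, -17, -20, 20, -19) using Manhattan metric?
138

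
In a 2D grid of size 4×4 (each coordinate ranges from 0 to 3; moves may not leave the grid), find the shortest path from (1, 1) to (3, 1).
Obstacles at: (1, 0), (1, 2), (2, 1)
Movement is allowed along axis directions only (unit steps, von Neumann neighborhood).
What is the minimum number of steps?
8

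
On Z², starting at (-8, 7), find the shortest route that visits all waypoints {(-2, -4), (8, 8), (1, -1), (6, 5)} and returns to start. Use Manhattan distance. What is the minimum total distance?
56
(one optimal route: (-8, 7) → (-2, -4) → (1, -1) → (6, 5) → (8, 8) → (-8, 7))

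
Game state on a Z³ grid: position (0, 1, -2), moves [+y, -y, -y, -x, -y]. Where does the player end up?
(-1, -1, -2)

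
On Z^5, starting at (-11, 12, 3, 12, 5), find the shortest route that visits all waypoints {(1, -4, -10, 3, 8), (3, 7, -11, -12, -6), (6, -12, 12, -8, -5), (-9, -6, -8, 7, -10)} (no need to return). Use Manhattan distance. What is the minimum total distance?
180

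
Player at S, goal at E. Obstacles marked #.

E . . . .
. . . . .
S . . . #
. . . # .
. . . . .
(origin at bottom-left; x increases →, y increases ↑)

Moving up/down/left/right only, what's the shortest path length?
2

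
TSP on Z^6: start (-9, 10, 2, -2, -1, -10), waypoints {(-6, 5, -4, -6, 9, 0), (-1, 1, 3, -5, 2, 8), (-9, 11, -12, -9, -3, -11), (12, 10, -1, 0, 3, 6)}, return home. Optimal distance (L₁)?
180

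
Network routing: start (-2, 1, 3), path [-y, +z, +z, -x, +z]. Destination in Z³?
(-3, 0, 6)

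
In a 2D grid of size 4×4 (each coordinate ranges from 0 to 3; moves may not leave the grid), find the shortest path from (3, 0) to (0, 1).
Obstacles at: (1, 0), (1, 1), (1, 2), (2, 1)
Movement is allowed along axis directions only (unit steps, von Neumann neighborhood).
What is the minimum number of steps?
8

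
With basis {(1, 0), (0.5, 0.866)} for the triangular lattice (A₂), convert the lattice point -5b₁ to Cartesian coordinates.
(-5, 0)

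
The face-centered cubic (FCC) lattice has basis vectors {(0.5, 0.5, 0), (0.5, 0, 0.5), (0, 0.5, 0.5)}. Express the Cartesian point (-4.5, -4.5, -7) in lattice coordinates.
-2b₁ - 7b₂ - 7b₃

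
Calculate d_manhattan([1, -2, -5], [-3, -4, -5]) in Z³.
6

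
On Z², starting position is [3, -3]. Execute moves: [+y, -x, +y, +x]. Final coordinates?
(3, -1)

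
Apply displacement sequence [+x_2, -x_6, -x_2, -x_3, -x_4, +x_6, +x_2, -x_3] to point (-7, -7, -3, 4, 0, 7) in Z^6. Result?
(-7, -6, -5, 3, 0, 7)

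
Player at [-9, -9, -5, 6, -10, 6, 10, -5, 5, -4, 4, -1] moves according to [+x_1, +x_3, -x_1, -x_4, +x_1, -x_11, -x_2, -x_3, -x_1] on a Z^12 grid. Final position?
(-9, -10, -5, 5, -10, 6, 10, -5, 5, -4, 3, -1)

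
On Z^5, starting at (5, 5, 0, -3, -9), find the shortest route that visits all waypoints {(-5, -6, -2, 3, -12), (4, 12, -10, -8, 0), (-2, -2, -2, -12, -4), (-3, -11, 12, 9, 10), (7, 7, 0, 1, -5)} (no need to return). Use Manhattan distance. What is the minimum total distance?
159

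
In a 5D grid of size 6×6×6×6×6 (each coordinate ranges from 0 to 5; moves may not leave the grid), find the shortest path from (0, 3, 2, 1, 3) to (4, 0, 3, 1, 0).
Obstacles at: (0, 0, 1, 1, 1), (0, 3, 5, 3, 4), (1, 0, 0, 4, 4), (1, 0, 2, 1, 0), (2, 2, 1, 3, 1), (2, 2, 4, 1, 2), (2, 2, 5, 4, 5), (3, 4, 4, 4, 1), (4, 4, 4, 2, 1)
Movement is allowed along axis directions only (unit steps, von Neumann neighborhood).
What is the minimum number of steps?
11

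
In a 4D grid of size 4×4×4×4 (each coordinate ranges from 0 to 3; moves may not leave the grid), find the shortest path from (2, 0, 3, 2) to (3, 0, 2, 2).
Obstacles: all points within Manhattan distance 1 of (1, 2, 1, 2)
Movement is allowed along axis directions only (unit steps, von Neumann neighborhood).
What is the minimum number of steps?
2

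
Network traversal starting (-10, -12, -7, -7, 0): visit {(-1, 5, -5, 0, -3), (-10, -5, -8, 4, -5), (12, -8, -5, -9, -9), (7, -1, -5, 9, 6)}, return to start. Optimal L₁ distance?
168
(one optimal route: (-10, -12, -7, -7, 0) → (-10, -5, -8, 4, -5) → (-1, 5, -5, 0, -3) → (7, -1, -5, 9, 6) → (12, -8, -5, -9, -9) → (-10, -12, -7, -7, 0))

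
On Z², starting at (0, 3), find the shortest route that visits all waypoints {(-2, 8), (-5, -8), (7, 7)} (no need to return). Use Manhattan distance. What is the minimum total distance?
40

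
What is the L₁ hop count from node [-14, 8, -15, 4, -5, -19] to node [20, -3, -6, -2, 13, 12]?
109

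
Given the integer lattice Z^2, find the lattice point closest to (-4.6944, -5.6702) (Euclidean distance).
(-5, -6)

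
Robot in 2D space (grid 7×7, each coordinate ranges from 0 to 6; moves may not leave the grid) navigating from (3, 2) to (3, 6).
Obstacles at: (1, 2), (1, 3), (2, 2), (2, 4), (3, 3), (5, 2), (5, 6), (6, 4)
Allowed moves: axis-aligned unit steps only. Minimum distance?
6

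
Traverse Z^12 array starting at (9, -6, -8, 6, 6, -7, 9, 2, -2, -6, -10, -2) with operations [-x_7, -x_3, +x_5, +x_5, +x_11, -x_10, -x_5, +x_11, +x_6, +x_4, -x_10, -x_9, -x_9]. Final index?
(9, -6, -9, 7, 7, -6, 8, 2, -4, -8, -8, -2)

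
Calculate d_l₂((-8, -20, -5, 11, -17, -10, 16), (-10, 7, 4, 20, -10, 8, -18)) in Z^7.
49.2341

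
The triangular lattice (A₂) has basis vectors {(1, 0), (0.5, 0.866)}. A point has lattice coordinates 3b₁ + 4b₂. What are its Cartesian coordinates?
(5, 3.464)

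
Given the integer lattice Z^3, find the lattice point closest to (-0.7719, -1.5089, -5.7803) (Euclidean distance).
(-1, -2, -6)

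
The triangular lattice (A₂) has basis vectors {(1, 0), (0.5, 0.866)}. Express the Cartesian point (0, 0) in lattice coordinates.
0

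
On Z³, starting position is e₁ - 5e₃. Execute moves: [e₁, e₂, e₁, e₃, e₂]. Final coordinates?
(3, 2, -4)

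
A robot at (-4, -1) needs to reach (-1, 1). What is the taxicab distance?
5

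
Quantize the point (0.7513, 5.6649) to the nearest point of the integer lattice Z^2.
(1, 6)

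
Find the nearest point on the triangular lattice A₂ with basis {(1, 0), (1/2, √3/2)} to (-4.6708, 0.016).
(-5, 0)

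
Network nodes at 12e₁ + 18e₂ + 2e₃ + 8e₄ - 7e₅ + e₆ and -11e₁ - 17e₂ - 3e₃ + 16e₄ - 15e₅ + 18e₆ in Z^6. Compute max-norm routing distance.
35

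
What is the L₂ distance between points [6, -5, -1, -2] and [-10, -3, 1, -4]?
16.3707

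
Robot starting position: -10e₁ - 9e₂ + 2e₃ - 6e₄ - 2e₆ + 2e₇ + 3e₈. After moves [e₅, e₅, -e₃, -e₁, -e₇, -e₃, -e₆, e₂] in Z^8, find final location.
(-11, -8, 0, -6, 2, -3, 1, 3)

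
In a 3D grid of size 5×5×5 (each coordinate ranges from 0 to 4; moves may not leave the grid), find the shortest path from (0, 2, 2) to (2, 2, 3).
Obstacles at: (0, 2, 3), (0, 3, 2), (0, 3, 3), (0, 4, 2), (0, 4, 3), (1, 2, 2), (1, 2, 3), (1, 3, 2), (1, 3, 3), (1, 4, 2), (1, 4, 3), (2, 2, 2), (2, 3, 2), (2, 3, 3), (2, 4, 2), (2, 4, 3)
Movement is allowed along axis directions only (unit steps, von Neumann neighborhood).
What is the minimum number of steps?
5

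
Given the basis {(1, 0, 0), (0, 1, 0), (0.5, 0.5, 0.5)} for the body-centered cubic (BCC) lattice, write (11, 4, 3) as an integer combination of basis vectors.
8b₁ + b₂ + 6b₃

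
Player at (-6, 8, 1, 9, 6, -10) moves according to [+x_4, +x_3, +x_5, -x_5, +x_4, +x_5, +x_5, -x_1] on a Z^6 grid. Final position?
(-7, 8, 2, 11, 8, -10)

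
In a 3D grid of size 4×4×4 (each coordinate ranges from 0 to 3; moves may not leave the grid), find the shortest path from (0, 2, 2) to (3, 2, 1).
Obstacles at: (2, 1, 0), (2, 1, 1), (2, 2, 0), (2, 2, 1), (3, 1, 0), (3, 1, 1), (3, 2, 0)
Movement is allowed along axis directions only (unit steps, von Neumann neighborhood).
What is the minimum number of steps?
4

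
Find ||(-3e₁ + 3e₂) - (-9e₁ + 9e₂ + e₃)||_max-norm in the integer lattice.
6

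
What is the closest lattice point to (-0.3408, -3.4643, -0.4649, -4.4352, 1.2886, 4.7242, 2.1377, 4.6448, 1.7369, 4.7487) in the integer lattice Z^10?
(0, -3, 0, -4, 1, 5, 2, 5, 2, 5)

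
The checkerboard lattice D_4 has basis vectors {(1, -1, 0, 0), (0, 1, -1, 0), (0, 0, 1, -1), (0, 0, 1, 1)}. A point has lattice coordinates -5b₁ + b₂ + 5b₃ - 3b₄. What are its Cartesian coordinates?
(-5, 6, 1, -8)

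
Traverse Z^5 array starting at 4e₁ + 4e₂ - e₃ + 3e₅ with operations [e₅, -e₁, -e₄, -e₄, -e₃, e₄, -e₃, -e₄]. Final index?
(3, 4, -3, -2, 4)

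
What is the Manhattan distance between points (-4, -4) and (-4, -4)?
0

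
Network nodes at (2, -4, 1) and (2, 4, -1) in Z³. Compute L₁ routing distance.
10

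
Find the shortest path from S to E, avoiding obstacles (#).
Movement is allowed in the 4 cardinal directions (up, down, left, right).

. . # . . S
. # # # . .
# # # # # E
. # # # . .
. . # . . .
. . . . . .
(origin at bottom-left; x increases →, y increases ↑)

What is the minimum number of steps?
2
(one shortest path: (5, 5) → (5, 4) → (5, 3))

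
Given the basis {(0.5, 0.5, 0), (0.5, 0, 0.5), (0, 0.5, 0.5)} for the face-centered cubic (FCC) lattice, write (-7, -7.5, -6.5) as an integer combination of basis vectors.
-8b₁ - 6b₂ - 7b₃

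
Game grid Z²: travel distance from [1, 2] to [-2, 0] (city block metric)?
5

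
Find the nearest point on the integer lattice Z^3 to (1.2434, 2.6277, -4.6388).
(1, 3, -5)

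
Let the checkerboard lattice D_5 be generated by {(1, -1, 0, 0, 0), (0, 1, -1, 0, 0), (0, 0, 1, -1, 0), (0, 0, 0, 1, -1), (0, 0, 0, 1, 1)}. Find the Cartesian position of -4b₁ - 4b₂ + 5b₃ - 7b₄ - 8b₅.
(-4, 0, 9, -20, -1)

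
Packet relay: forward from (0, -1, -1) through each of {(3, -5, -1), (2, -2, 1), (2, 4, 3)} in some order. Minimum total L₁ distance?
21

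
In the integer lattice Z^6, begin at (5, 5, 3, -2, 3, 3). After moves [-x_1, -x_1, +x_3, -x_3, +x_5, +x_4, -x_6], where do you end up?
(3, 5, 3, -1, 4, 2)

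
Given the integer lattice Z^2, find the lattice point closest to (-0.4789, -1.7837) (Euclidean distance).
(0, -2)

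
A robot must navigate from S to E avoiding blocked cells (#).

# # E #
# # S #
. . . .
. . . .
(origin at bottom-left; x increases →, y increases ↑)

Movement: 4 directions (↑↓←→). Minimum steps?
1
(one shortest path: (2, 2) → (2, 3))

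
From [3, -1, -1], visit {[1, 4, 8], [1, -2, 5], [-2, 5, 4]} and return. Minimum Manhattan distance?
42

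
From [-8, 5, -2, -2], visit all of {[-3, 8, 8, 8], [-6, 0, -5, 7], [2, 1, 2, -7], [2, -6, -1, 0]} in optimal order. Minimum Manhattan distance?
90
(one optimal route: (-8, 5, -2, -2) → (2, 1, 2, -7) → (2, -6, -1, 0) → (-6, 0, -5, 7) → (-3, 8, 8, 8))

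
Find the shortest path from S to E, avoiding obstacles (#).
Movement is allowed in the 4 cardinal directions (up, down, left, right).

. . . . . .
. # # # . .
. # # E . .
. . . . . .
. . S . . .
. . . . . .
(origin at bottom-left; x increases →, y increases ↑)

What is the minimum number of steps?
3
(one shortest path: (2, 1) → (3, 1) → (3, 2) → (3, 3))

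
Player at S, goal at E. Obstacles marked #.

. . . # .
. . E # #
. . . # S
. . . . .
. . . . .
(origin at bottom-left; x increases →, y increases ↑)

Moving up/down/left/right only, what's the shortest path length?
5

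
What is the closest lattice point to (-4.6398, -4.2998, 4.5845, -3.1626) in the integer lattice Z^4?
(-5, -4, 5, -3)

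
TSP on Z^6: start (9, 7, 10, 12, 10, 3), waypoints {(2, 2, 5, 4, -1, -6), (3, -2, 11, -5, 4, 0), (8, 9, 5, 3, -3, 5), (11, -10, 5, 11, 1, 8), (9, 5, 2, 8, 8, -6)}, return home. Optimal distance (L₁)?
200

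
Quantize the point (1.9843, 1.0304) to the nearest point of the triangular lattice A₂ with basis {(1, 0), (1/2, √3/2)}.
(1.5, 0.866)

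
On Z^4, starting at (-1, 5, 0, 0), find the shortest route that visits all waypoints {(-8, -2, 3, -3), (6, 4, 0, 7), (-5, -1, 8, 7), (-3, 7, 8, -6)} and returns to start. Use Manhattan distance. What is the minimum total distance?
98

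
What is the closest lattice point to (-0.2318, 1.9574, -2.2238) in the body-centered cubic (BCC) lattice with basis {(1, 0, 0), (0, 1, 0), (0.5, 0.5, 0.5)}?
(0, 2, -2)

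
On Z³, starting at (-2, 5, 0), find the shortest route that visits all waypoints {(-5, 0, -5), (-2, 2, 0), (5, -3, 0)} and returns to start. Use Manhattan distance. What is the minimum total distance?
46
(one optimal route: (-2, 5, 0) → (-5, 0, -5) → (5, -3, 0) → (-2, 2, 0) → (-2, 5, 0))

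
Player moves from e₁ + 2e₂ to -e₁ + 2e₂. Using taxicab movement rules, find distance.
2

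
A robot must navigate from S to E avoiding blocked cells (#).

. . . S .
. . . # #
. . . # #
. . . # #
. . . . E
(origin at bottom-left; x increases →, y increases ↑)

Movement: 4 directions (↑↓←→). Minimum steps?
7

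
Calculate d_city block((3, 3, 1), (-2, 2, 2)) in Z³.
7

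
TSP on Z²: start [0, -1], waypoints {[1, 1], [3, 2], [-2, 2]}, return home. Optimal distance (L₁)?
16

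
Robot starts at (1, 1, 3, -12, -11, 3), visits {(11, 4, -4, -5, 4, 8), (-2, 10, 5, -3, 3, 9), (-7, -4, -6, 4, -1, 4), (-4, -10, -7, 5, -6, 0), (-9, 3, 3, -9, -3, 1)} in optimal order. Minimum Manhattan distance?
159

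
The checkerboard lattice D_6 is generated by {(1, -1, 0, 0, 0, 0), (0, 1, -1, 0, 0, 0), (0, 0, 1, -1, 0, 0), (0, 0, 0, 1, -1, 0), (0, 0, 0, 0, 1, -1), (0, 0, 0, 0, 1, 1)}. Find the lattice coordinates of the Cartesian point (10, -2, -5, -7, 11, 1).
10b₁ + 8b₂ + 3b₃ - 4b₄ + 3b₅ + 4b₆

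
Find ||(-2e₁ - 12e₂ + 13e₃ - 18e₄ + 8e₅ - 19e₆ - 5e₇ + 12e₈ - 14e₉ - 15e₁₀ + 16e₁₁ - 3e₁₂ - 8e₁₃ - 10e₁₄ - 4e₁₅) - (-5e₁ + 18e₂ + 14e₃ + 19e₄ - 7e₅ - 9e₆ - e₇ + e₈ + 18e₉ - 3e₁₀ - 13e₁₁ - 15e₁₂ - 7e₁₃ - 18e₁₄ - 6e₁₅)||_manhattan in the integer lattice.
207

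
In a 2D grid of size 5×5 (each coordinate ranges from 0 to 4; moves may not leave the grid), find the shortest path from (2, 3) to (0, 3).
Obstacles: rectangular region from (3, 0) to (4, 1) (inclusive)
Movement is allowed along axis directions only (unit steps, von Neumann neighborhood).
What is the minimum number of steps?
2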